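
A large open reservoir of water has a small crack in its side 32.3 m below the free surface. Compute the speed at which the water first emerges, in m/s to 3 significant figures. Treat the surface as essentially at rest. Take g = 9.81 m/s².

v = 25.2 m/s

Bernoulli from surface to hole (P equal, v_surface ≈ 0): v = √(2gh) = √(2×9.81×32.3) = 25.2 m/s.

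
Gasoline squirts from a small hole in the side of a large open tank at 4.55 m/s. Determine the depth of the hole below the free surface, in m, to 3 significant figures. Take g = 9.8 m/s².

Torricelli: v = √(2gh), so h = v²/(2g).
h = 4.55²/(2·9.8) = 20.7/19.60 = 1.06 m.

h ≈ 1.06 m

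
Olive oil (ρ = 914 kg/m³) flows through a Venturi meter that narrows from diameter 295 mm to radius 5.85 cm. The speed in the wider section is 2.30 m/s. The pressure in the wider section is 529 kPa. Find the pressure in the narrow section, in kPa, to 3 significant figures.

Continuity gives A₁v₁ = A₂v₂, so v₂ = (683 cm²)/(108 cm²) × 2.30 m/s = 14.6 m/s.
The pipe is horizontal, so Bernoulli reduces to P₁ + ½ρv₁² = P₂ + ½ρv₂².
P₂ = P₁ − ½ρ(v₂² − v₁²) = 529000 − ½·914·(14.6² − 2.30²) = 529000 − 95300 = 434000 Pa.

434 kPa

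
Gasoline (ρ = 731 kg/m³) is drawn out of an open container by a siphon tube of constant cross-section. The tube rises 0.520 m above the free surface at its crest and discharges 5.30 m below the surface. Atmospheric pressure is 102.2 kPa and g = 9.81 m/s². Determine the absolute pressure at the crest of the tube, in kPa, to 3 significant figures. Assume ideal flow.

The outlet speed comes from Torricelli: v = √(2g·5.30) = 10.2 m/s.
The bore is uniform, so the speed at the crest is the same v. Bernoulli surface→crest: P_atm = P_top + ½ρv² + ρg·h_top.
P_top = 102200 − ½·731·10.2² − 731·9.81·0.520 = 60500 Pa.

P_top ≈ 60.5 kPa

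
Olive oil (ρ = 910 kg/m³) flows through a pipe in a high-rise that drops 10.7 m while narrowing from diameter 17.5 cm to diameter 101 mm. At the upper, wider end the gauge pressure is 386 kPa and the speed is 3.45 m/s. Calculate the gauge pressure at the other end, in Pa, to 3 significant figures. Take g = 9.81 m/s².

P₂ ≈ 438000 Pa

By continuity, v₂ = v₁·A₁/A₂ = 3.45·(241/80.1) = 10.4 m/s.
Bernoulli: P₁ + ½ρv₁² + ρg h₁ = P₂ + ½ρv₂² + ρg h₂, so P₂ = P₁ + ½ρ(v₁² − v₂²) − ρg(h₂ − h₁).
P₂ = 386000 + ½·910·(3.45² − 10.4²) − 910·9.81·(−10.7) = 386000 + (-43400) − (-95500) = 438000 Pa.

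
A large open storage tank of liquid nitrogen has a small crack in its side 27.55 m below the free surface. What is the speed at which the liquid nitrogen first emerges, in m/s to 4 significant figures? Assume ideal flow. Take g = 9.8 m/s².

With the surface at rest and both surface and jet at atmospheric pressure, Bernoulli gives ρg h = ½ρv², so v = √(2gh) = √(2·9.8·27.55) = 23.24 m/s.

v = 23.24 m/s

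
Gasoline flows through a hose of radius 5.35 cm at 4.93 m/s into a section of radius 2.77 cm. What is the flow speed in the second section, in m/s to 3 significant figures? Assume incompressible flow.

v₂ = 18.4 m/s

By continuity, v₂ = v₁·A₁/A₂ = 4.93·(89.9/24.1) = 18.4 m/s.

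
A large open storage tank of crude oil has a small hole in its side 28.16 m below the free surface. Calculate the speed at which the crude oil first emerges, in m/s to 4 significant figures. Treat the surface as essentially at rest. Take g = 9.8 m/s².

v ≈ 23.49 m/s

With the surface at rest and both surface and jet at atmospheric pressure, Bernoulli gives ρg h = ½ρv², so v = √(2gh) = √(2·9.8·28.16) = 23.49 m/s.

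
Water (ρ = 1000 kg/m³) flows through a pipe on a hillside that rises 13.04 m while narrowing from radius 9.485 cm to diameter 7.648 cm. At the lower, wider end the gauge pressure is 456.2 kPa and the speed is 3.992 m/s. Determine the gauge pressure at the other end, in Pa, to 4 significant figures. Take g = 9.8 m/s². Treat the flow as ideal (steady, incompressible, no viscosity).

Continuity gives A₁v₁ = A₂v₂, so v₂ = (282.6 cm²)/(45.94 cm²) × 3.992 m/s = 24.56 m/s.
Energy conservation along the streamline gives P₂ = P₁ − ½ρ(v₂² − v₁²) − ρg(h₂ − h₁).
P₂ = 456200 + ½·1000·(3.992² − 24.56²) − 1000·9.8·(+13.04) = 456200 + (-293600) − (127800) = 34780 Pa.

P₂ = 34780 Pa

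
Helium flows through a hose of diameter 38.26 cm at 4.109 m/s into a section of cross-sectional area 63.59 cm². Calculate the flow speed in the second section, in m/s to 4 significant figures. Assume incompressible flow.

v₂ ≈ 74.29 m/s

By continuity, v₂ = v₁·A₁/A₂ = 4.109·(1150/63.59) = 74.29 m/s.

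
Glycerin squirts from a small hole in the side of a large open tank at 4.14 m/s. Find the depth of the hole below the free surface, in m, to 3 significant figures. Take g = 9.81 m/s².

Torricelli: v = √(2gh), so h = v²/(2g).
h = 4.14²/(2·9.81) = 17.1/19.62 = 0.874 m.

h ≈ 0.874 m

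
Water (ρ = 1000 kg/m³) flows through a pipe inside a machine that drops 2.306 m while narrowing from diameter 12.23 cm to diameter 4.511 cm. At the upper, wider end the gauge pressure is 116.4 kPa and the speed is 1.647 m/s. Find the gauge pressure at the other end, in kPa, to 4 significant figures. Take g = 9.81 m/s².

By continuity, v₂ = v₁·A₁/A₂ = 1.647·(117.5/15.98) = 12.11 m/s.
Energy conservation along the streamline gives P₂ = P₁ − ½ρ(v₂² − v₁²) − ρg(h₂ − h₁).
P₂ = 116400 + ½·1000·(1.647² − 12.11²) − 1000·9.81·(−2.306) = 116400 + (-71920) − (-22620) = 67100 Pa.

P₂ ≈ 67.10 kPa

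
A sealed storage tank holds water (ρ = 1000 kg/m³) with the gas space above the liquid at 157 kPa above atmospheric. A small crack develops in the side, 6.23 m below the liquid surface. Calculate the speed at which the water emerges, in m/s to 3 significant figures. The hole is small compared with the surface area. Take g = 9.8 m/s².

v = 20.9 m/s

Take point 1 at the surface (v₁ ≈ 0) and point 2 at the hole (at atmospheric pressure). Bernoulli: P₁ + ρg h = P_atm + ½ρv₂².
With P₁ − P_atm = 157000 Pa, v₂ = √(2gh + 2ΔP/ρ) = √(2·9.8·6.23 + 2·157000/1000) = 20.9 m/s.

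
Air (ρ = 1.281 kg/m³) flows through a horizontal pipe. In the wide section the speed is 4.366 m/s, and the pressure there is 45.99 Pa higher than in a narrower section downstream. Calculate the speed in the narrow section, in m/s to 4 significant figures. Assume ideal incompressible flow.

v₂ ≈ 9.532 m/s

Horizontal Bernoulli: P₁ + ½ρv₁² = P₂ + ½ρv₂², so v₂² = v₁² + 2(P₁ − P₂)/ρ.
v₂ = √(4.366² + 2·45.99/1.281) = √(19.06 + 71.80) = 9.532 m/s.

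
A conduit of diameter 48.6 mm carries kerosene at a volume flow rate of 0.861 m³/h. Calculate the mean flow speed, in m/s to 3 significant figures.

v = 0.129 m/s

Q = 0.861 m³/h = 0.000239 m³/s.
v = Q/A = 0.000239 / 0.00186 = 0.129 m/s.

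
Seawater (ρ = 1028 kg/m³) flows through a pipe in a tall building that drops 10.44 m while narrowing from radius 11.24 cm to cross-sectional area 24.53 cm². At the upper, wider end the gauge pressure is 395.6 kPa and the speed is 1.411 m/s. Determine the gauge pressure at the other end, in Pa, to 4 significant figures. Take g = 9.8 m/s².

P₂ ≈ 233900 Pa

Mass conservation (A₁v₁ = A₂v₂) gives v₂ = 1.411 × 396.9/24.53 = 22.83 m/s.
Bernoulli: P₁ + ½ρv₁² + ρg h₁ = P₂ + ½ρv₂² + ρg h₂, so P₂ = P₁ + ½ρ(v₁² − v₂²) − ρg(h₂ − h₁).
P₂ = 395600 + ½·1028·(1.411² − 22.83²) − 1028·9.8·(−10.44) = 395600 + (-266900) − (-105200) = 233900 Pa.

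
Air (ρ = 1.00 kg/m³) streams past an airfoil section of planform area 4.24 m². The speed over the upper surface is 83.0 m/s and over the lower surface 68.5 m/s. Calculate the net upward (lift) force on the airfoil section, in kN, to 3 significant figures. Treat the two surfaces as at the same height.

The faster flow above has the lower pressure; Bernoulli (same height) gives ΔP = ½ρ(v_up² − v_low²).
ΔP = ½·1.00·(83.0² − 68.5²) = 1100 Pa.
Lift = ΔP · A = 1100 × 4.24 = 4660 N.

4.66 kN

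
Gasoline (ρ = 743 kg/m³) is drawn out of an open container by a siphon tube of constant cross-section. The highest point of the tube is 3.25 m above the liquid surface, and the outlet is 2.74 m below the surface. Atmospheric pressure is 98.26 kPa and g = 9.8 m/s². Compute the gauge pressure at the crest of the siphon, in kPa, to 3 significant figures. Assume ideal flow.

From the surface to the outlet (both open to atmosphere, surface at rest): v = √(2g·h_out) = √(2·9.8·2.74) = 7.33 m/s.
The bore is uniform, so the speed at the crest is the same v. Bernoulli surface→crest: P_atm = P_top + ½ρv² + ρg·h_top.
P_top = 98260 − ½·743·7.33² − 743·9.8·3.25 = 54600 Pa. So P_gauge = P_top − P_atm = -43600 Pa.

-43.6 kPa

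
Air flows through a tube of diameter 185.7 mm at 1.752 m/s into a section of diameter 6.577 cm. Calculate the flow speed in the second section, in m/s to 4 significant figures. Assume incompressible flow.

By continuity, v₂ = v₁·A₁/A₂ = 1.752·(270.8/33.97) = 13.97 m/s.

v₂ ≈ 13.97 m/s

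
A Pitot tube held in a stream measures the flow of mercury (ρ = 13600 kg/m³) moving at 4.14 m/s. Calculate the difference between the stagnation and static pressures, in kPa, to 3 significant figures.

Bernoulli between the free stream and the stagnation point: ½ρv² = P_stag − P_static.
ΔP = ½·13600·4.14² = 117000 Pa.

ΔP ≈ 117 kPa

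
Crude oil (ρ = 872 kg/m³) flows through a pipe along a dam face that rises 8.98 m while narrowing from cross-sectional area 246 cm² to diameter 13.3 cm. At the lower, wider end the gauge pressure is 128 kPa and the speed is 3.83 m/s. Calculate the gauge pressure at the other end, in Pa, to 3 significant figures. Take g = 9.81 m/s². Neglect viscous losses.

Continuity gives A₁v₁ = A₂v₂, so v₂ = (246 cm²)/(139 cm²) × 3.83 m/s = 6.78 m/s.
Energy conservation along the streamline gives P₂ = P₁ − ½ρ(v₂² − v₁²) − ρg(h₂ − h₁).
P₂ = 128000 + ½·872·(3.83² − 6.78²) − 872·9.81·(+8.98) = 128000 + (-13700) − (76800) = 37500 Pa.

37500 Pa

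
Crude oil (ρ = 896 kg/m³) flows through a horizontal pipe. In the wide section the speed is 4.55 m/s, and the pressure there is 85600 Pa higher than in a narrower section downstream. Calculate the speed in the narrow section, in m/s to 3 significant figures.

Horizontal Bernoulli: P₁ + ½ρv₁² = P₂ + ½ρv₂², so v₂² = v₁² + 2(P₁ − P₂)/ρ.
v₂ = √(4.55² + 2·85600/896) = √(20.7 + 191) = 14.6 m/s.

v₂ = 14.6 m/s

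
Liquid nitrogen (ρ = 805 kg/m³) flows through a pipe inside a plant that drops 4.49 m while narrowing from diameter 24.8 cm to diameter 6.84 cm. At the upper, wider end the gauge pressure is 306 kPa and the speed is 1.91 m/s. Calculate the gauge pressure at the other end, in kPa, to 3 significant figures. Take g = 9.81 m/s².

By continuity, v₂ = v₁·A₁/A₂ = 1.91·(483/36.7) = 25.1 m/s.
Energy conservation along the streamline gives P₂ = P₁ − ½ρ(v₂² − v₁²) − ρg(h₂ − h₁).
P₂ = 306000 + ½·805·(1.91² − 25.1²) − 805·9.81·(−4.49) = 306000 + (-252000) − (-35500) = 89200 Pa.

P₂ ≈ 89.2 kPa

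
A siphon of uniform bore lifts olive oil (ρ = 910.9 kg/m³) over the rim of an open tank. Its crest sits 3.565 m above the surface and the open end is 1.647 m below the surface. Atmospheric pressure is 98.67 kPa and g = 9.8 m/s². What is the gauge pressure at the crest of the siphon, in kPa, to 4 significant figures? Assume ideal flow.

Bernoulli surface→outlet gives ½v² = g·h_out, so v = √(2·9.8·1.647) = 5.682 m/s.
With constant cross-section the crest speed equals v; applying Bernoulli from the surface up to the crest, P_top = P_atm − ½ρv² − ρg·h_top.
P_top = 98670 − ½·910.9·5.682² − 910.9·9.8·3.565 = 52140 Pa. So P_gauge = P_top − P_atm = -46530 Pa.

P_gauge ≈ -46.53 kPa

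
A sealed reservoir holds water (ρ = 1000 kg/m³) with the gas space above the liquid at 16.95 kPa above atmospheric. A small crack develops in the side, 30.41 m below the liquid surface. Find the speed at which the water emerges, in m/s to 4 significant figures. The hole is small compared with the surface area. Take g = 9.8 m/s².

v = 25.10 m/s

Take point 1 at the surface (v₁ ≈ 0) and point 2 at the hole (at atmospheric pressure). Bernoulli: P₁ + ρg h = P_atm + ½ρv₂².
With P₁ − P_atm = 16950 Pa, v₂ = √(2gh + 2ΔP/ρ) = √(2·9.8·30.41 + 2·16950/1000) = 25.10 m/s.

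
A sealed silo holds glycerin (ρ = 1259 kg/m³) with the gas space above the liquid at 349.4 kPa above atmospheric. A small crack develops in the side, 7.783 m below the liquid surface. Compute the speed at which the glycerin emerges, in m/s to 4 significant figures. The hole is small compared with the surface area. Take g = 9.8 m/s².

v ≈ 26.60 m/s

Take point 1 at the surface (v₁ ≈ 0) and point 2 at the hole (at atmospheric pressure). Bernoulli: P₁ + ρg h = P_atm + ½ρv₂².
With P₁ − P_atm = 349400 Pa, v₂ = √(2gh + 2ΔP/ρ) = √(2·9.8·7.783 + 2·349400/1259) = 26.60 m/s.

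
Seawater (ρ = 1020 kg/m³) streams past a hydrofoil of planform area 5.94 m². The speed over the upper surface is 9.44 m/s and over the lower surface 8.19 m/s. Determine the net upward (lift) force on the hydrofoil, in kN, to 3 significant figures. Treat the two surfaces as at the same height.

From P + ½ρv² = const at equal height, P_low − P_up = ½ρ(v_up² − v_low²).
ΔP = ½·1020·(9.44² − 8.19²) = 11200 Pa.
Lift = ΔP · A = 11200 × 5.94 = 66800 N.

F = 66.8 kN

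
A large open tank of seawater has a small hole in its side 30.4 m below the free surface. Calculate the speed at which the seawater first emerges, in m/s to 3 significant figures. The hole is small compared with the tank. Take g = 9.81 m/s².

v = 24.4 m/s

The surface is effectively still and both ends are open, so ½v² = gh and v = √(2·9.81·30.4) = 24.4 m/s.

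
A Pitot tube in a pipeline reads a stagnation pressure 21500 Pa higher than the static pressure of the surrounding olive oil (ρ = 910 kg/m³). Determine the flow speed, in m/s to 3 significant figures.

At the stagnation point the flow is brought to rest, so Bernoulli gives P_stag − P_static = ½ρv².
v = √(2ΔP/ρ) = √(2·21500/910) = 6.87 m/s.

v = 6.87 m/s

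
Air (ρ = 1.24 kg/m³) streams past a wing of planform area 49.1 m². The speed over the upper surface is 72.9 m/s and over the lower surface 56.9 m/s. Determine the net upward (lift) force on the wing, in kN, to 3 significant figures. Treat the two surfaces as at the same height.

From P + ½ρv² = const at equal height, P_low − P_up = ½ρ(v_up² − v_low²).
ΔP = ½·1.24·(72.9² − 56.9²) = 1290 Pa.
Lift = ΔP · A = 1290 × 49.1 = 63200 N.

63.2 kN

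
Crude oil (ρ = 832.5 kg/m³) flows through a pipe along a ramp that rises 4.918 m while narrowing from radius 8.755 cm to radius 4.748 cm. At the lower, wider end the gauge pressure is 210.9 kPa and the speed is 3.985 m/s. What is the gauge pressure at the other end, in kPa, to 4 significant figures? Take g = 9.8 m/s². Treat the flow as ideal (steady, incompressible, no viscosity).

By continuity, v₂ = v₁·A₁/A₂ = 3.985·(240.8/70.82) = 13.55 m/s.
Energy conservation along the streamline gives P₂ = P₁ − ½ρ(v₂² − v₁²) − ρg(h₂ − h₁).
P₂ = 210900 + ½·832.5·(3.985² − 13.55²) − 832.5·9.8·(+4.918) = 210900 + (-69810) − (40120) = 101000 Pa.

P₂ = 101.0 kPa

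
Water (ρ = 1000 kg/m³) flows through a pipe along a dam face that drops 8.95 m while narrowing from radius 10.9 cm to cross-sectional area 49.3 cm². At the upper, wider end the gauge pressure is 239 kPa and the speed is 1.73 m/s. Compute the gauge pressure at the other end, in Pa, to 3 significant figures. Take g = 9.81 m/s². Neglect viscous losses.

243000 Pa

The volume flow rate is constant, so v₂ = (A₁/A₂)v₁ = (373/49.3)·1.73 = 13.1 m/s.
Bernoulli: P₁ + ½ρv₁² + ρg h₁ = P₂ + ½ρv₂² + ρg h₂, so P₂ = P₁ + ½ρ(v₁² − v₂²) − ρg(h₂ − h₁).
P₂ = 239000 + ½·1000·(1.73² − 13.1²) − 1000·9.81·(−8.95) = 239000 + (-84300) − (-87800) = 243000 Pa.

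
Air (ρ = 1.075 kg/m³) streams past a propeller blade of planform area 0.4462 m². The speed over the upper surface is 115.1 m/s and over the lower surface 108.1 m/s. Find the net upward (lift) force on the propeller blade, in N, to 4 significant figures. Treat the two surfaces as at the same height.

The faster flow above has the lower pressure; Bernoulli (same height) gives ΔP = ½ρ(v_up² − v_low²).
ΔP = ½·1.075·(115.1² − 108.1²) = 839.8 Pa.
Lift = ΔP · A = 839.8 × 0.4462 = 374.7 N.

F = 374.7 N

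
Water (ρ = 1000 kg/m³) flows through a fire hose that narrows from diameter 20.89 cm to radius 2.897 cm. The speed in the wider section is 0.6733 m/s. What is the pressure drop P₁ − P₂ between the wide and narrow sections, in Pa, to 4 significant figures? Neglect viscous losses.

ΔP ≈ 38080 Pa

Mass conservation (A₁v₁ = A₂v₂) gives v₂ = 0.6733 × 342.7/26.37 = 8.752 m/s.
With no height change, Bernoulli's equation is P₁ + ½ρv₁² = P₂ + ½ρv₂².
P₁ − P₂ = ½·1000·(8.752² − 0.6733²) = ½·1000·76.15 = 38080 Pa.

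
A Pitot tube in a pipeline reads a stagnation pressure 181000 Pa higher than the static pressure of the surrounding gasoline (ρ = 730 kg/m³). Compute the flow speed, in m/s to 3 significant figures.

v ≈ 22.3 m/s

Bernoulli between the free stream and the stagnation point: ½ρv² = P_stag − P_static.
v = √(2ΔP/ρ) = √(2·181000/730) = 22.3 m/s.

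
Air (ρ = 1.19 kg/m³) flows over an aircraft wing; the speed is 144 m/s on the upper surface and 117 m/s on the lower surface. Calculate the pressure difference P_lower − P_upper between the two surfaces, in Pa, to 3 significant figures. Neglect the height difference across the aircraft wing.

Bernoulli (same height): P_lower − P_upper = ½ρ(v_upper² − v_lower²).
ΔP = ½·1.19·(144² − 117²) = 4190 Pa.

4190 Pa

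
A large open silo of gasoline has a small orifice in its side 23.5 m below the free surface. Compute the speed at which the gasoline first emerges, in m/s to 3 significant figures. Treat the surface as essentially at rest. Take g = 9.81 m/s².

v ≈ 21.5 m/s

Bernoulli from surface to hole (P equal, v_surface ≈ 0): v = √(2gh) = √(2×9.81×23.5) = 21.5 m/s.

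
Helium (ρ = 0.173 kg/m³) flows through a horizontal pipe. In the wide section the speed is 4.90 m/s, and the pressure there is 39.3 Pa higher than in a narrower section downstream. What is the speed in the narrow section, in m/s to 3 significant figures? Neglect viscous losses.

v₂ ≈ 21.9 m/s

Along the level pipe P + ½ρv² is conserved, hence v₂² = v₁² + 2(P₁ − P₂)/ρ.
v₂ = √(4.90² + 2·39.3/0.173) = √(24.0 + 454) = 21.9 m/s.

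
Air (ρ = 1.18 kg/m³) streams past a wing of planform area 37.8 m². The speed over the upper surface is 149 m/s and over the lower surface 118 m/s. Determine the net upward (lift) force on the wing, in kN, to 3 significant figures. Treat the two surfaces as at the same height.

From P + ½ρv² = const at equal height, P_low − P_up = ½ρ(v_up² − v_low²).
ΔP = ½·1.18·(149² − 118²) = 4880 Pa.
Lift = ΔP · A = 4880 × 37.8 = 185000 N.

F ≈ 185 kN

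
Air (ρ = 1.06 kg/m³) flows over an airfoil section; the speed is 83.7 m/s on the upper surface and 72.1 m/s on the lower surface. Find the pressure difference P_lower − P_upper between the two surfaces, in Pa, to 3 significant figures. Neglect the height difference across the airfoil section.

With negligible Δh, P + ½ρv² is constant, so P_low − P_up = ½ρ(v_up² − v_low²).
ΔP = ½·1.06·(83.7² − 72.1²) = 958 Pa.

ΔP ≈ 958 Pa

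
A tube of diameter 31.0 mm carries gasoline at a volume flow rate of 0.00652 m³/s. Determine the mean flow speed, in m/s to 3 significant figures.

Q = 0.00652 m³/s = 0.00652 m³/s.
v = Q/A = 0.00652 / 0.000755 = 8.64 m/s.

v ≈ 8.64 m/s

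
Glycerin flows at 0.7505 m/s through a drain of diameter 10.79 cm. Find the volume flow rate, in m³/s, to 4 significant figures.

Q ≈ 0.006863 m³/s

Q = A·v = 0.009144 m² × 0.7505 m/s = 0.006863 m³/s.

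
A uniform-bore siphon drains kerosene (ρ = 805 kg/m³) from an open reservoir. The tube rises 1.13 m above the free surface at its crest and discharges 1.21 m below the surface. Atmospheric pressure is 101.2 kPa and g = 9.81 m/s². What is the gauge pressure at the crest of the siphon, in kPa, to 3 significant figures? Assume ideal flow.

From the surface to the outlet (both open to atmosphere, surface at rest): v = √(2g·h_out) = √(2·9.81·1.21) = 4.87 m/s.
The bore is uniform, so the speed at the crest is the same v. Bernoulli surface→crest: P_atm = P_top + ½ρv² + ρg·h_top.
P_top = 101200 − ½·805·4.87² − 805·9.81·1.13 = 82700 Pa. So P_gauge = P_top − P_atm = -18500 Pa.

P_gauge ≈ -18.5 kPa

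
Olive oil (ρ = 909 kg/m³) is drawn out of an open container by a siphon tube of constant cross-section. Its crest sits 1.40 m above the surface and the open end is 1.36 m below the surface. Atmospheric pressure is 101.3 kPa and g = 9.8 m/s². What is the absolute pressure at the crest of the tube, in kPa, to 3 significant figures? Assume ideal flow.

76.7 kPa

Bernoulli surface→outlet gives ½v² = g·h_out, so v = √(2·9.8·1.36) = 5.16 m/s.
With constant cross-section the crest speed equals v; applying Bernoulli from the surface up to the crest, P_top = P_atm − ½ρv² − ρg·h_top.
P_top = 101300 − ½·909·5.16² − 909·9.8·1.40 = 76700 Pa.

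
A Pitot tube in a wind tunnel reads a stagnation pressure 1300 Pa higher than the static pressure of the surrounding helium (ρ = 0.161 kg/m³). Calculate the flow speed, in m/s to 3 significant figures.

At the stagnation point the flow is brought to rest, so Bernoulli gives P_stag − P_static = ½ρv².
v = √(2ΔP/ρ) = √(2·1300/0.161) = 127 m/s.

v = 127 m/s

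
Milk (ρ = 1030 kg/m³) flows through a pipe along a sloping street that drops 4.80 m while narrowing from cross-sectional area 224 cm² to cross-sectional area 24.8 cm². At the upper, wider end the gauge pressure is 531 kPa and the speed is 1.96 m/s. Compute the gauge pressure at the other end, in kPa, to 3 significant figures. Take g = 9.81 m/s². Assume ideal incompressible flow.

Mass conservation (A₁v₁ = A₂v₂) gives v₂ = 1.96 × 224/24.8 = 17.7 m/s.
Applying Bernoulli between the two ends and solving for P₂: P₂ = P₁ + ½ρ(v₁² − v₂²) − ρgΔh.
P₂ = 531000 + ½·1030·(1.96² − 17.7²) − 1030·9.81·(−4.80) = 531000 + (-159000) − (-48500) = 420000 Pa.

P₂ ≈ 420 kPa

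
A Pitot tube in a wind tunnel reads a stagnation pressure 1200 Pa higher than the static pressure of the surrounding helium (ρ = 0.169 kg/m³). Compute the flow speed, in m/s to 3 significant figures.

At the stagnation point the flow is brought to rest, so Bernoulli gives P_stag − P_static = ½ρv².
v = √(2ΔP/ρ) = √(2·1200/0.169) = 119 m/s.

v ≈ 119 m/s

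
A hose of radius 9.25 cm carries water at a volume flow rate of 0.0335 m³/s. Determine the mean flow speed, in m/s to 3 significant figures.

Q = 0.0335 m³/s = 0.0335 m³/s.
v = Q/A = 0.0335 / 0.0269 = 1.25 m/s.

1.25 m/s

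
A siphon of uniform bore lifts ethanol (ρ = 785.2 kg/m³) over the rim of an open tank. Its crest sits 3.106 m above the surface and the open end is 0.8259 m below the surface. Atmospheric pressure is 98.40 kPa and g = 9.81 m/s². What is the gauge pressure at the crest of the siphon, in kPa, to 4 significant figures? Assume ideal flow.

P_gauge ≈ -30.29 kPa

Bernoulli surface→outlet gives ½v² = g·h_out, so v = √(2·9.81·0.8259) = 4.025 m/s.
The bore is uniform, so the speed at the crest is the same v. Bernoulli surface→crest: P_atm = P_top + ½ρv² + ρg·h_top.
P_top = 98400 − ½·785.2·4.025² − 785.2·9.81·3.106 = 68110 Pa. So P_gauge = P_top − P_atm = -30290 Pa.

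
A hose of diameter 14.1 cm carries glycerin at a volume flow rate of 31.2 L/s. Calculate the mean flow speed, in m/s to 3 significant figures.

2.00 m/s

Q = 31.2 L/s = 0.0312 m³/s.
v = Q/A = 0.0312 / 0.0156 = 2.00 m/s.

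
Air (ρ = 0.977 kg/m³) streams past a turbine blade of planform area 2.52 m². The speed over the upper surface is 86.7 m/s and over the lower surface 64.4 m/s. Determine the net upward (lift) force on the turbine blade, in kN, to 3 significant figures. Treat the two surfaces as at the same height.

F = 4.15 kN

With equal heights on the two surfaces, Bernoulli gives P_lower − P_upper = ½ρ(v_upper² − v_lower²).
ΔP = ½·0.977·(86.7² − 64.4²) = 1650 Pa.
Lift = ΔP · A = 1650 × 2.52 = 4150 N.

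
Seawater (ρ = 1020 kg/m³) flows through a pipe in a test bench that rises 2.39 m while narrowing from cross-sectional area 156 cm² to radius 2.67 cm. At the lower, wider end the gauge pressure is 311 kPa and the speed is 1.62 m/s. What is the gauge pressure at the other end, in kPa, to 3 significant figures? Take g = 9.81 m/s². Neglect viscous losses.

The volume flow rate is constant, so v₂ = (A₁/A₂)v₁ = (156/22.4)·1.62 = 11.3 m/s.
Bernoulli: P₁ + ½ρv₁² + ρg h₁ = P₂ + ½ρv₂² + ρg h₂, so P₂ = P₁ + ½ρ(v₁² − v₂²) − ρg(h₂ − h₁).
P₂ = 311000 + ½·1020·(1.62² − 11.3²) − 1020·9.81·(+2.39) = 311000 + (-63600) − (23900) = 223000 Pa.

P₂ = 223 kPa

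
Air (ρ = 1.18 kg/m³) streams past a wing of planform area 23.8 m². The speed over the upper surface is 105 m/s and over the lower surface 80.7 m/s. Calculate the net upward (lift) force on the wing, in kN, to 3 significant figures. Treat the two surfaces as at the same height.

F ≈ 63.4 kN

The faster flow above has the lower pressure; Bernoulli (same height) gives ΔP = ½ρ(v_up² − v_low²).
ΔP = ½·1.18·(105² − 80.7²) = 2660 Pa.
Lift = ΔP · A = 2660 × 23.8 = 63400 N.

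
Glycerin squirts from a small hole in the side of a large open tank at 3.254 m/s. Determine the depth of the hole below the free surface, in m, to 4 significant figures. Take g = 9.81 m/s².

0.5397 m

For a small hole in a large open tank, ½v² = gh, giving h = v²/(2g).
h = 3.254²/(2·9.81) = 10.59/19.62 = 0.5397 m.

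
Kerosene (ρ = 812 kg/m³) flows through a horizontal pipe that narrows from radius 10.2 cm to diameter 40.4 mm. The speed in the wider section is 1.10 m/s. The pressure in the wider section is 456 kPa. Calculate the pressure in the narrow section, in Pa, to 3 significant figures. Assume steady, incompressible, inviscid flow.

P₂ ≈ 137000 Pa

Mass conservation (A₁v₁ = A₂v₂) gives v₂ = 1.10 × 327/12.8 = 28.0 m/s.
Along the horizontal streamline, P + ½ρv² is constant.
P₂ = P₁ − ½ρ(v₂² − v₁²) = 456000 − ½·812·(28.0² − 1.10²) = 456000 − 319000 = 137000 Pa.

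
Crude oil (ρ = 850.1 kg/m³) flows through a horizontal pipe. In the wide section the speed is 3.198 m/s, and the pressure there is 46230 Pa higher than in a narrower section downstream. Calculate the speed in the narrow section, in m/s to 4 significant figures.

With h₁ = h₂, rearranging Bernoulli gives v₂ = √(v₁² + 2ΔP/ρ).
v₂ = √(3.198² + 2·46230/850.1) = √(10.23 + 108.8) = 10.91 m/s.

v₂ ≈ 10.91 m/s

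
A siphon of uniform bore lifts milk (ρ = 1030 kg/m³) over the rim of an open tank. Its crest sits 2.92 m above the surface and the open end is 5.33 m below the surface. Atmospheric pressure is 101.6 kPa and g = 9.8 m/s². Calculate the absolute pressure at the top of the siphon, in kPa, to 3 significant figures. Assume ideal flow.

18.3 kPa

The outlet speed comes from Torricelli: v = √(2g·5.33) = 10.2 m/s.
The bore is uniform, so the speed at the crest is the same v. Bernoulli surface→crest: P_atm = P_top + ½ρv² + ρg·h_top.
P_top = 101600 − ½·1030·10.2² − 1030·9.8·2.92 = 18300 Pa.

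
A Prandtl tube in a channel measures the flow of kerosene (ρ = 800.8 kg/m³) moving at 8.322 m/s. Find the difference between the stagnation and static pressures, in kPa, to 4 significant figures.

The dynamic pressure equals the rise in static pressure at the stagnation point: ΔP = ½ρv².
ΔP = ½·800.8·8.322² = 27730 Pa.

27.73 kPa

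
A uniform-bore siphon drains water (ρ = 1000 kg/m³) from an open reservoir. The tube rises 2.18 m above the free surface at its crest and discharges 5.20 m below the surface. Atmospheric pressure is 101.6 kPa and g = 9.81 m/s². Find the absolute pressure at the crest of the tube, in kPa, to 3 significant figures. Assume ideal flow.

29.2 kPa

The outlet speed comes from Torricelli: v = √(2g·5.20) = 10.1 m/s.
The bore is uniform, so the speed at the crest is the same v. Bernoulli surface→crest: P_atm = P_top + ½ρv² + ρg·h_top.
P_top = 101600 − ½·1000·10.1² − 1000·9.81·2.18 = 29200 Pa.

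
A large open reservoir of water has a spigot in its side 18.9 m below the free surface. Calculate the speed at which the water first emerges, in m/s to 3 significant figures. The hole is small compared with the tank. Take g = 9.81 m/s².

v = 19.3 m/s

Bernoulli from surface to hole (P equal, v_surface ≈ 0): v = √(2gh) = √(2×9.81×18.9) = 19.3 m/s.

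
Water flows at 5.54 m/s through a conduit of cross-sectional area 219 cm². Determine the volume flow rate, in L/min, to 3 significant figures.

Q ≈ 7280 L/min

Q = A·v = 0.0219 m² × 5.54 m/s = 0.121 m³/s.
Converting: 0.121 m³/s × 60000 = 7280 L/min.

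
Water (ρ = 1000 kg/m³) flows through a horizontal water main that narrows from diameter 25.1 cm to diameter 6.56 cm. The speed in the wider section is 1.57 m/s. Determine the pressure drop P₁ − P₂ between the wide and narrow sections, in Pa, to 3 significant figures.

ΔP ≈ 263000 Pa

The volume flow rate is constant, so v₂ = (A₁/A₂)v₁ = (495/33.8)·1.57 = 23.0 m/s.
With no height change, Bernoulli's equation is P₁ + ½ρv₁² = P₂ + ½ρv₂².
P₁ − P₂ = ½·1000·(23.0² − 1.57²) = ½·1000·526 = 263000 Pa.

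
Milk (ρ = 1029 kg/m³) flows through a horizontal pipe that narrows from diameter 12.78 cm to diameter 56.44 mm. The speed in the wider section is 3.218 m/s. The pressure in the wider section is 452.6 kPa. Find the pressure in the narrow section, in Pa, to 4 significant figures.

Mass conservation (A₁v₁ = A₂v₂) gives v₂ = 3.218 × 128.3/25.02 = 16.50 m/s.
The pipe is horizontal, so Bernoulli reduces to P₁ + ½ρv₁² = P₂ + ½ρv₂².
P₂ = P₁ − ½ρ(v₂² − v₁²) = 452600 − ½·1029·(16.50² − 3.218²) = 452600 − 134700 = 317900 Pa.

P₂ ≈ 317900 Pa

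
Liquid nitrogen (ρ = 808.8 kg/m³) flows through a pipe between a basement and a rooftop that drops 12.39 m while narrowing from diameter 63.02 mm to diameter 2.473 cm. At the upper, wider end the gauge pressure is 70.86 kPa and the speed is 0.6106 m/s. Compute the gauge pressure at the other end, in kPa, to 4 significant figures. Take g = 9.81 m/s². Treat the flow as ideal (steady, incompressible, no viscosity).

Mass conservation (A₁v₁ = A₂v₂) gives v₂ = 0.6106 × 31.19/4.803 = 3.965 m/s.
Applying Bernoulli between the two ends and solving for P₂: P₂ = P₁ + ½ρ(v₁² − v₂²) − ρgΔh.
P₂ = 70860 + ½·808.8·(0.6106² − 3.965²) − 808.8·9.81·(−12.39) = 70860 + (-6208) − (-98310) = 163000 Pa.

P₂ ≈ 163.0 kPa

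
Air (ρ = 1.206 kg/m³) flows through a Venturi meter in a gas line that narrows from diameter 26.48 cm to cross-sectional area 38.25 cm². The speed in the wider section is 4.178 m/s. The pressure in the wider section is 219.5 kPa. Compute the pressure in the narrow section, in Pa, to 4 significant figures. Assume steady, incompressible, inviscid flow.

The volume flow rate is constant, so v₂ = (A₁/A₂)v₁ = (550.7/38.25)·4.178 = 60.15 m/s.
Bernoulli (h₁ = h₂): P₁ − P₂ = ½ρ(v₂² − v₁²).
P₂ = P₁ − ½ρ(v₂² − v₁²) = 219500 − ½·1.206·(60.15² − 4.178²) = 219500 − 2171 = 217300 Pa.

217300 Pa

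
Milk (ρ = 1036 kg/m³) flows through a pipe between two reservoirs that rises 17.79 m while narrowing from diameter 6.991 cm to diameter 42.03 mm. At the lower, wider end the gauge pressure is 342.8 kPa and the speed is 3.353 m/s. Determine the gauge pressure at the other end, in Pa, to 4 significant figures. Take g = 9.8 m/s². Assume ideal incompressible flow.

P₂ = 123400 Pa

The volume flow rate is constant, so v₂ = (A₁/A₂)v₁ = (38.39/13.87)·3.353 = 9.277 m/s.
Bernoulli: P₁ + ½ρv₁² + ρg h₁ = P₂ + ½ρv₂² + ρg h₂, so P₂ = P₁ + ½ρ(v₁² − v₂²) − ρg(h₂ − h₁).
P₂ = 342800 + ½·1036·(3.353² − 9.277²) − 1036·9.8·(+17.79) = 342800 + (-38750) − (180600) = 123400 Pa.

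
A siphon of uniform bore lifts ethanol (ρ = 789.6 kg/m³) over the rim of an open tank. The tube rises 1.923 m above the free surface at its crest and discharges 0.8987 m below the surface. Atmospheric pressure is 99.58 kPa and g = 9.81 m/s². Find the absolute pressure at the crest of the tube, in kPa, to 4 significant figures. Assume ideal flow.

From the surface to the outlet (both open to atmosphere, surface at rest): v = √(2g·h_out) = √(2·9.81·0.8987) = 4.199 m/s.
With constant cross-section the crest speed equals v; applying Bernoulli from the surface up to the crest, P_top = P_atm − ½ρv² − ρg·h_top.
P_top = 99580 − ½·789.6·4.199² − 789.6·9.81·1.923 = 77720 Pa.

77.72 kPa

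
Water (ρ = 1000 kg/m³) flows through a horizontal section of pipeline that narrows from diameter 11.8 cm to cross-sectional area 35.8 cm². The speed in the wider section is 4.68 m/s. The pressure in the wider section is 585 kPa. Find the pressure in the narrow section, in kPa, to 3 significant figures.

494 kPa

The volume flow rate is constant, so v₂ = (A₁/A₂)v₁ = (109/35.8)·4.68 = 14.3 m/s.
With no height change, Bernoulli's equation is P₁ + ½ρv₁² = P₂ + ½ρv₂².
P₂ = P₁ − ½ρ(v₂² − v₁²) = 585000 − ½·1000·(14.3² − 4.68²) = 585000 − 91200 = 494000 Pa.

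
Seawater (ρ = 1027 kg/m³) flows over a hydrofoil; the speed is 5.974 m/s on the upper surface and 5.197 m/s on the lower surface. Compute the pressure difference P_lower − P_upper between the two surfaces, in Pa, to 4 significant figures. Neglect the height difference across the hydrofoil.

ΔP ≈ 4457 Pa

With negligible Δh, P + ½ρv² is constant, so P_low − P_up = ½ρ(v_up² − v_low²).
ΔP = ½·1027·(5.974² − 5.197²) = 4457 Pa.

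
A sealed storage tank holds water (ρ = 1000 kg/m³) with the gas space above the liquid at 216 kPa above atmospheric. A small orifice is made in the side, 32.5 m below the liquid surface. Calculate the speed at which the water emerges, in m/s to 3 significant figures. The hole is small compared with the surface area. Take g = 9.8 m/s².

Take point 1 at the surface (v₁ ≈ 0) and point 2 at the hole (at atmospheric pressure). Bernoulli: P₁ + ρg h = P_atm + ½ρv₂².
With P₁ − P_atm = 216000 Pa, v₂ = √(2gh + 2ΔP/ρ) = √(2·9.8·32.5 + 2·216000/1000) = 32.7 m/s.

v = 32.7 m/s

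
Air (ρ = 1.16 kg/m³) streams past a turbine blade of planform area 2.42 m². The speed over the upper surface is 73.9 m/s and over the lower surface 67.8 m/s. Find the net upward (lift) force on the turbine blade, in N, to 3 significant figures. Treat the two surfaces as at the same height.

With equal heights on the two surfaces, Bernoulli gives P_lower − P_upper = ½ρ(v_upper² − v_lower²).
ΔP = ½·1.16·(73.9² − 67.8²) = 501 Pa.
Lift = ΔP · A = 501 × 2.42 = 1210 N.

1210 N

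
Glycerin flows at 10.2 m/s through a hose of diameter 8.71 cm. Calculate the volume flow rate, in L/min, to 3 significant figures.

Q ≈ 3650 L/min

Q = A·v = 0.00596 m² × 10.2 m/s = 0.0608 m³/s.
Converting: 0.0608 m³/s × 60000 = 3650 L/min.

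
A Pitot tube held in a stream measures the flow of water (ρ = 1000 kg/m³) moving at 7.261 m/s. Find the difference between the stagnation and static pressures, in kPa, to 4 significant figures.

The dynamic pressure equals the rise in static pressure at the stagnation point: ΔP = ½ρv².
ΔP = ½·1000·7.261² = 26360 Pa.

ΔP ≈ 26.36 kPa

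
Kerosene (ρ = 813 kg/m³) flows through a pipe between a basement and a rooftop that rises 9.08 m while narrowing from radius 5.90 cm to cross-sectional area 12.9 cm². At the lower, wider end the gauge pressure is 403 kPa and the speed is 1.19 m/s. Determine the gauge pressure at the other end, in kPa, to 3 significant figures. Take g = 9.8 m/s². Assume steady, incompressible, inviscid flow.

P₂ ≈ 290 kPa

The volume flow rate is constant, so v₂ = (A₁/A₂)v₁ = (109/12.9)·1.19 = 10.1 m/s.
Energy conservation along the streamline gives P₂ = P₁ − ½ρ(v₂² − v₁²) − ρg(h₂ − h₁).
P₂ = 403000 + ½·813·(1.19² − 10.1²) − 813·9.8·(+9.08) = 403000 + (-40800) − (72300) = 290000 Pa.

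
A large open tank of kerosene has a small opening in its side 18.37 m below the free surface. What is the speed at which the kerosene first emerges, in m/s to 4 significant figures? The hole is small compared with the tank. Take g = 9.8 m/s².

Bernoulli from surface to hole (P equal, v_surface ≈ 0): v = √(2gh) = √(2×9.8×18.37) = 18.98 m/s.

v ≈ 18.98 m/s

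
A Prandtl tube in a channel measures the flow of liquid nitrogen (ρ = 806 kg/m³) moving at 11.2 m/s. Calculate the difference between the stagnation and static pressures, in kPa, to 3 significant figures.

ΔP ≈ 50.6 kPa

At the stagnation point the flow is brought to rest, so Bernoulli gives P_stag − P_static = ½ρv².
ΔP = ½·806·11.2² = 50600 Pa.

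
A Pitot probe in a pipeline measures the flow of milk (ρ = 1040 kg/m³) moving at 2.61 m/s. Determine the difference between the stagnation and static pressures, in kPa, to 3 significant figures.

The dynamic pressure equals the rise in static pressure at the stagnation point: ΔP = ½ρv².
ΔP = ½·1040·2.61² = 3540 Pa.

3.54 kPa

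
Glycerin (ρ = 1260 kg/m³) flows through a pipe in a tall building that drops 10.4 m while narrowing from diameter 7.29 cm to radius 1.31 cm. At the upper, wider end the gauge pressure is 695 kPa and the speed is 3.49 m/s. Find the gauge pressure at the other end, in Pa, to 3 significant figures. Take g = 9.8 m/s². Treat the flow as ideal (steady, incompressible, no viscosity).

P₂ ≈ 371000 Pa

By continuity, v₂ = v₁·A₁/A₂ = 3.49·(41.7/5.39) = 27.0 m/s.
Energy conservation along the streamline gives P₂ = P₁ − ½ρ(v₂² − v₁²) − ρg(h₂ − h₁).
P₂ = 695000 + ½·1260·(3.49² − 27.0²) − 1260·9.8·(−10.4) = 695000 + (-452000) − (-128000) = 371000 Pa.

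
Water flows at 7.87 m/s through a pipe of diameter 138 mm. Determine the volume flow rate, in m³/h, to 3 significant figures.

424 m³/h

Q = A·v = 0.0150 m² × 7.87 m/s = 0.118 m³/s.
Converting: 0.118 m³/s × 3600 = 424 m³/h.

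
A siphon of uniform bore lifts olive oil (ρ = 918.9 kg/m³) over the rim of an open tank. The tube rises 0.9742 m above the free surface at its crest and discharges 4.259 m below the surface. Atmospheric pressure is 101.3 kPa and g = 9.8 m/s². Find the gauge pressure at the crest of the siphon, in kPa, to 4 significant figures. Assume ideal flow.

The outlet speed comes from Torricelli: v = √(2g·4.259) = 9.137 m/s.
With constant cross-section the crest speed equals v; applying Bernoulli from the surface up to the crest, P_top = P_atm − ½ρv² − ρg·h_top.
P_top = 101300 − ½·918.9·9.137² − 918.9·9.8·0.9742 = 54170 Pa. So P_gauge = P_top − P_atm = -47130 Pa.

-47.13 kPa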